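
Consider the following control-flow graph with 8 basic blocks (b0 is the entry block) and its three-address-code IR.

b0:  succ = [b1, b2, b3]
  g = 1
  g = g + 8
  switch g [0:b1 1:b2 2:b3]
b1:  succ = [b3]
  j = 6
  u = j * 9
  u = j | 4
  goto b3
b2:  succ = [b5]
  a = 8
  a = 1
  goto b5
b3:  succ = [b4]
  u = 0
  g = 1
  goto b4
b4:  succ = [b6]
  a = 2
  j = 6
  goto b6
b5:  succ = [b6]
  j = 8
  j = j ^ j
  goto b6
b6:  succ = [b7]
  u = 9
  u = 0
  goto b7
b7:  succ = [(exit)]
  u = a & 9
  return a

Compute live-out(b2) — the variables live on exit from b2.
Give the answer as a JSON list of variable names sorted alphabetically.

def/use:
  b0 def {g} use ∅
  b1 def {j,u} use ∅
  b2 def {a} use ∅
  b3 def {g,u} use ∅
  b4 def {a,j} use ∅
  b5 def {j} use ∅
  b6 def {u} use ∅
  b7 def {u} use {a}

Live sets:
  b0 li=∅ lo=∅
  b1 li=∅ lo=∅
  b2 li=∅ lo={a}
  b3 li=∅ lo=∅
  b4 li=∅ lo={a}
  b5 li={a} lo={a}
  b6 li={a} lo={a}
  b7 li={a} lo=∅

live-out(b2) = ["a"]

Answer: ["a"]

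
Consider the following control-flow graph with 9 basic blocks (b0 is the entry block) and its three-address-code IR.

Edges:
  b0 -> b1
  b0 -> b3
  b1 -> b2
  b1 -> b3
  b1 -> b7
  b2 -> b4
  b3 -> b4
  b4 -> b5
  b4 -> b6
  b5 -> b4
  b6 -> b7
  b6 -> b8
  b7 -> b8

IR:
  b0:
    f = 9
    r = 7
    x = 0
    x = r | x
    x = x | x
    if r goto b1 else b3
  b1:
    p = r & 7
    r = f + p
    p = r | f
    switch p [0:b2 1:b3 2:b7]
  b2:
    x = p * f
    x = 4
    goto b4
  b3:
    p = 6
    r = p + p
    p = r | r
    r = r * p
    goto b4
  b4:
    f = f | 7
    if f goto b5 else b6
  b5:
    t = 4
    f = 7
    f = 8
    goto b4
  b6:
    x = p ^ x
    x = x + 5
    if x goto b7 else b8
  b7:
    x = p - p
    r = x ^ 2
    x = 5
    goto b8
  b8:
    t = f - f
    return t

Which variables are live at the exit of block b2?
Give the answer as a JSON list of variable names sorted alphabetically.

Answer: ["f", "p", "x"]

Analysis:
def/use:
  b0 def {f,r,x} use ∅
  b1 def {p,r} use {f,r}
  b2 def {x} use {f,p}
  b3 def {p,r} use ∅
  b4 def {f} use {f}
  b5 def {f,t} use ∅
  b6 def {x} use {p,x}
  b7 def {r,x} use {p}
  b8 def {t} use {f}

Backward fixpoint:
  live b0: ∅→{f,r,x}
  live b1: {f,r,x}→{f,p,x}
  live b2: {f,p}→{f,p,x}
  live b3: {f,x}→{f,p,x}
  live b4: {f,p,x}→{f,p,x}
  live b5: {p,x}→{f,p,x}
  live b6: {f,p,x}→{f,p}
  live b7: {f,p}→{f}
  live b8: {f}→∅

live-out(b2) = ["f", "p", "x"]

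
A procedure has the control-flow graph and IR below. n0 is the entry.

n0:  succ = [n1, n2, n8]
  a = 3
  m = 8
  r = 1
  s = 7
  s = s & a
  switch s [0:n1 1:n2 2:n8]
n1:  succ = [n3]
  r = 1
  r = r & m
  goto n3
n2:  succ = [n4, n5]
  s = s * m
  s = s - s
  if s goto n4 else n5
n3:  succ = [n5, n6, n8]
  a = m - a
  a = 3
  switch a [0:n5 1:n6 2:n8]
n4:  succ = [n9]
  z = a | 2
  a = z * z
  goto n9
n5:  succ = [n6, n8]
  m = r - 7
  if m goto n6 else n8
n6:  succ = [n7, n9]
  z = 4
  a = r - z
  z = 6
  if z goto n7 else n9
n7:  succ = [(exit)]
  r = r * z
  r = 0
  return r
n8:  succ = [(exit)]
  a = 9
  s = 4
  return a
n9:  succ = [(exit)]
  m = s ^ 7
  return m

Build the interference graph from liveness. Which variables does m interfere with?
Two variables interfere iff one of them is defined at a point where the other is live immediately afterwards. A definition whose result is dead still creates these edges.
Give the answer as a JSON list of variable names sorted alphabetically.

Answer: ["a", "r", "s"]

Analysis:
Per-block:
  n0: def={a,m,r,s} ue=∅
  n1: def={r} ue={m}
  n2: def={s} ue={m,s}
  n3: def={a} ue={a,m}
  n4: def={a,z} ue={a}
  n5: def={m} ue={r}
  n6: def={a,z} ue={r}
  n7: def={r} ue={r,z}
  n8: def={a,s} ue=∅
  n9: def={m} ue={s}

Live sets:
  n0: in=∅ out={a,m,r,s}
  n1: in={a,m,s} out={a,m,r,s}
  n2: in={a,m,r,s} out={a,r,s}
  n3: in={a,m,r,s} out={r,s}
  n4: in={a,s} out={s}
  n5: in={r,s} out={r,s}
  n6: in={r,s} out={r,s,z}
  n7: in={r,z} out=∅
  n8: in=∅ out=∅
  n9: in={s} out=∅

Conflict graph:
  a — {m,r,s}
  m — {a,r,s}
  r — {a,m,s,z}
  s — {a,m,r,z}
  z — {r,s}

N(m) = ["a", "r", "s"]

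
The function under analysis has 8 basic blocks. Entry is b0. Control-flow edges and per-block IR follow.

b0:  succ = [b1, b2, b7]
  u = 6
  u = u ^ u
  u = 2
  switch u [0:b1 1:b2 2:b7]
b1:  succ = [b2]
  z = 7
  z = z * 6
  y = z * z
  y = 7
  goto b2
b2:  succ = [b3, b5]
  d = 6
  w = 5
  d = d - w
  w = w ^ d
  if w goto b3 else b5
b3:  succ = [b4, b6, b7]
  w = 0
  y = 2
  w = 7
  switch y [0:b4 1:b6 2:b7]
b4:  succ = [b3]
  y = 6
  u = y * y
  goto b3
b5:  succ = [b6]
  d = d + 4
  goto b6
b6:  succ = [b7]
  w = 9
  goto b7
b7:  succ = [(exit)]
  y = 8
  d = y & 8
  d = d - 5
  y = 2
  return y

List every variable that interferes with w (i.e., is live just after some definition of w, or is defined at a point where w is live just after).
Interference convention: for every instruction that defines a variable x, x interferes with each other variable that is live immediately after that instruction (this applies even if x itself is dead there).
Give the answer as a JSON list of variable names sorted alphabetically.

Block summaries:
  b0: def={u} ue=∅
  b1: def={y,z} ue=∅
  b2: def={d,w} ue=∅
  b3: def={w,y} ue=∅
  b4: def={u,y} ue=∅
  b5: def={d} ue={d}
  b6: def={w} ue=∅
  b7: def={d,y} ue=∅

Backward fixpoint:
  b0 li=∅ lo=∅
  b1 li=∅ lo=∅
  b2 li=∅ lo={d}
  b3 li=∅ lo=∅
  b4 li=∅ lo=∅
  b5 li={d} lo=∅
  b6 li=∅ lo=∅
  b7 li=∅ lo=∅

Conflict graph:
  d — {w}
  u — ∅
  w — {d,y}
  y — {w}
  z — ∅

N(w) = ["d", "y"]

Answer: ["d", "y"]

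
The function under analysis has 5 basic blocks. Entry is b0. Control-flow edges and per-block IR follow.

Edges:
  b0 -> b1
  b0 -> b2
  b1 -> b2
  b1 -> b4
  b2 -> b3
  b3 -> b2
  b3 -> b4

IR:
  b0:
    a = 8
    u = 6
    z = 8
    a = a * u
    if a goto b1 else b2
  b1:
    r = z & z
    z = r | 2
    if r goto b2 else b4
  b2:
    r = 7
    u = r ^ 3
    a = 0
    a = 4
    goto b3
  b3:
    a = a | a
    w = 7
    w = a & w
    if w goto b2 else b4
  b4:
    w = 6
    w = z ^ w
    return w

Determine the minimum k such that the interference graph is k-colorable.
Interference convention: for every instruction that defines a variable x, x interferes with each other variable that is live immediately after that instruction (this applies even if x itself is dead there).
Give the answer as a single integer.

Answer: 3

Derivation:
def/use:
  b0: {a,u,z} / ∅
  b1: {r,z} / {z}
  b2: {a,r,u} / ∅
  b3: {a,w} / {a}
  b4: {w} / {z}

Live sets:
  b0: in=∅ out={z}
  b1: in={z} out={z}
  b2: in={z} out={a,z}
  b3: in={a,z} out={z}
  b4: in={z} out=∅

Conflict graph:
  a — {u,w,z}
  r — {z}
  u — {a,z}
  w — {a,z}
  z — {a,r,u,w}

Registers:
  lower bound: {a,u,z} mutually conflict ⇒ χ ≥ 3
  3-colouring: R0={z}  R1={a,r}  R2={u,w}
  χ = 3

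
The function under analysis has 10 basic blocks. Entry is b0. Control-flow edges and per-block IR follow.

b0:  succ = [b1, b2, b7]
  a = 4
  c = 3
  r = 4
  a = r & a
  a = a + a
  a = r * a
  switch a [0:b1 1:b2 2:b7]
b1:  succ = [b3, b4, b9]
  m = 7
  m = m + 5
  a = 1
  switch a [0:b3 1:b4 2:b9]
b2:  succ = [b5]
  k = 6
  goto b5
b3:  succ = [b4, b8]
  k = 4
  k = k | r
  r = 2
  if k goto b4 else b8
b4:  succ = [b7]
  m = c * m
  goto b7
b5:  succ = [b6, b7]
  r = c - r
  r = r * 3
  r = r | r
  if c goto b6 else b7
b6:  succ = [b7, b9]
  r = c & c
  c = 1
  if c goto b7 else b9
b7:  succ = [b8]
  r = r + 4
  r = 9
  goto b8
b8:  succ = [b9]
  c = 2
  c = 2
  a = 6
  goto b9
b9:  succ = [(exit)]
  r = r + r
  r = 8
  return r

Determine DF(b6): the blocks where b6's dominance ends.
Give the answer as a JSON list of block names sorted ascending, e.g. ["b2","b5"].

idom tree: b1←b0 b2←b0 b3←b1 b4←b1 b5←b2 b6←b5 b7←b0 b8←b0 b9←b0
Join-block Dom:
  b4: preds {b1,b3}: {b0,b1} ∩ {b0,b1,b3} = {b0,b1}; idom=b1
  b7: preds {b0,b4,b5,b6}: {b0} ∩ {b0,b1,b4} ∩ {b0,b2,b5} ∩ {b0,b2,b5,b6} = {b0}; idom=b0
  b8: preds {b3,b7}: {b0,b1,b3} ∩ {b0,b7} = {b0}; idom=b0
  b9: preds {b1,b6,b8}: {b0,b1} ∩ {b0,b2,b5,b6} ∩ {b0,b8} = {b0}; idom=b0

DF walk-up:
  b4←b1: walk · to b1
  b4←b3: walk b3 to b1
  b7←b0: walk · to b0
  b7←b4: walk b4→b1 to b0
  b7←b5: walk b5→b2 to b0
  b7←b6: walk b6→b5→b2 to b0
  b8←b3: walk b3→b1 to b0
  b8←b7: walk b7 to b0
  b9←b1: walk b1 to b0
  b9←b6: walk b6→b5→b2 to b0
  b9←b8: walk b8 to b0
  b0: DF=∅
  b1: DF={b7,b8,b9}
  b2: DF={b7,b9}
  b3: DF={b4,b8}
  b4: DF={b7}
  b5: DF={b7,b9}
  b6: DF={b7,b9}
  b7: DF={b8}
  b8: DF={b9}
  b9: DF=∅

DF(b6) = ["b7", "b9"]

Answer: ["b7", "b9"]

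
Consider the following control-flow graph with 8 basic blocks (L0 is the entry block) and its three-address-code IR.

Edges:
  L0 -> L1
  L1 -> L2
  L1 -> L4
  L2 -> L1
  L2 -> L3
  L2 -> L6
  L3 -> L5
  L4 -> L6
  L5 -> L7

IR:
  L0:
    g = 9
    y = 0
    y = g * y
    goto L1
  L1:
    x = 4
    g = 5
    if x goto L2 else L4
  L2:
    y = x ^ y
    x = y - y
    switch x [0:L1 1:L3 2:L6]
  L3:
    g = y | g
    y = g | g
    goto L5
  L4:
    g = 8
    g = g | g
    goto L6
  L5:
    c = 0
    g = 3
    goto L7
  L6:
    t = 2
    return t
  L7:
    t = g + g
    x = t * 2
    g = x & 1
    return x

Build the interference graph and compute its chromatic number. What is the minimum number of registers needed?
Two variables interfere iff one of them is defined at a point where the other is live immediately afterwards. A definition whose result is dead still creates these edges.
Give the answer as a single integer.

Per-block:
  L0: {g,y} / ∅
  L1: {g,x} / ∅
  L2: {x,y} / {x,y}
  L3: {g,y} / {g,y}
  L4: {g} / ∅
  L5: {c,g} / ∅
  L6: {t} / ∅
  L7: {g,t,x} / {g}

Live sets:
  L0 li=∅ lo={y}
  L1 li={y} lo={g,x,y}
  L2 li={g,x,y} lo={g,y}
  L3 li={g,y} lo=∅
  L4 li=∅ lo=∅
  L5 li=∅ lo={g}
  L6 li=∅ lo=∅
  L7 li={g} lo=∅

Interference:
  c↔∅
  g↔{x,y}
  t↔∅
  x↔{g,y}
  y↔{g,x}

Registers:
  {g,x,y} pairwise interfere (3-clique) ⇒ χ ≥ 3
  assign c→R0 g→R0 t→R0 x→R1 y→R2 — no edge inside a register ⇒ χ ≤ 3
  χ = 3

Answer: 3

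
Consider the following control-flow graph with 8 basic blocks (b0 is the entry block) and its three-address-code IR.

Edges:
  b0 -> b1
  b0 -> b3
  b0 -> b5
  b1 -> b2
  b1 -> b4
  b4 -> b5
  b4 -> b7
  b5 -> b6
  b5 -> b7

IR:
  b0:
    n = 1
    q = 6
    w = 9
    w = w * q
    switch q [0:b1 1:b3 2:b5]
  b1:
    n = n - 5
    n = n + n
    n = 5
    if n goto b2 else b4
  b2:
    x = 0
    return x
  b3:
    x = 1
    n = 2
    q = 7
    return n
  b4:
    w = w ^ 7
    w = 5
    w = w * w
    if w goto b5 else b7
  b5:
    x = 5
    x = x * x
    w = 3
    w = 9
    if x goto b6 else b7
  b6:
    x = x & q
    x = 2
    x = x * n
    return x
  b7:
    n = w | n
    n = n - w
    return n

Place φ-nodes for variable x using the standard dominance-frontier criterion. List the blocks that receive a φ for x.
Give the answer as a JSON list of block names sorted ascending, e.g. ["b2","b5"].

idom tree: b1←b0 b2←b1 b3←b0 b4←b1 b5←b0 b6←b5 b7←b0
Dom at joins:
  b5: preds {b0,b4}: {b0} ∩ {b0,b1,b4} = {b0}; idom=b0
  b7: preds {b4,b5}: {b0,b1,b4} ∩ {b0,b5} = {b0}; idom=b0

Frontier:
  join b5 pred b0: · stop@b0
  join b5 pred b4: b4→b1 stop@b0
  join b7 pred b4: b4→b1 stop@b0
  join b7 pred b5: b5 stop@b0
  b0 → ∅
  b1 → {b5,b7}
  b2 → ∅
  b3 → ∅
  b4 → {b5,b7}
  b5 → {b7}
  b6 → ∅
  b7 → ∅

φ for x: defs {b2,b3,b5,b6}
  DF⁺ = {b7}

Answer: ["b7"]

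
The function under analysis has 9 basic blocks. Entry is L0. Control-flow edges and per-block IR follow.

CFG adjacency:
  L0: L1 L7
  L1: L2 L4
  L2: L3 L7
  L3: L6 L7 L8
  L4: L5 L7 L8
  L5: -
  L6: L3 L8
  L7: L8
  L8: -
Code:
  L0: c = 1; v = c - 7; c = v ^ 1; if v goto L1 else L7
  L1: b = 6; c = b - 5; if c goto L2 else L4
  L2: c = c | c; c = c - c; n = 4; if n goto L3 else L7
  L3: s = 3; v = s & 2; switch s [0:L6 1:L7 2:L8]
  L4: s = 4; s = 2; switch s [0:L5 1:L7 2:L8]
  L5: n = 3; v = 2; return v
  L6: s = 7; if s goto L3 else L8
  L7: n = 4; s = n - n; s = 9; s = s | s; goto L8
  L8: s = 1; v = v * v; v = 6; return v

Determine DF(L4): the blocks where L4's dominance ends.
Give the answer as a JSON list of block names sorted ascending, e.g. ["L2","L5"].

Answer: ["L7", "L8"]

Derivation:
idom tree: L1←L0 L2←L1 L3←L2 L4←L1 L5←L4 L6←L3 L7←L0 L8←L0
Dom∩ at merges:
  L3: preds {L2,L6}: {L0,L1,L2} ∩ {L0,L1,L2,L3,L6} = {L0,L1,L2}; idom=L2
  L7: preds {L0,L2,L3,L4}: {L0} ∩ {L0,L1,L2} ∩ {L0,L1,L2,L3} ∩ {L0,L1,L4} = {L0}; idom=L0
  L8: preds {L3,L4,L6,L7}: {L0,L1,L2,L3} ∩ {L0,L1,L4} ∩ {L0,L1,L2,L3,L6} ∩ {L0,L7} = {L0}; idom=L0

DF walk-up:
  L3←L2: walk · to L2
  L3←L6: walk L6→L3 to L2
  L7←L0: walk · to L0
  L7←L2: walk L2→L1 to L0
  L7←L3: walk L3→L2→L1 to L0
  L7←L4: walk L4→L1 to L0
  L8←L3: walk L3→L2→L1 to L0
  L8←L4: walk L4→L1 to L0
  L8←L6: walk L6→L3→L2→L1 to L0
  L8←L7: walk L7 to L0
  DF(L0)=∅
  DF(L1)={L7,L8}
  DF(L2)={L7,L8}
  DF(L3)={L3,L7,L8}
  DF(L4)={L7,L8}
  DF(L5)=∅
  DF(L6)={L3,L8}
  DF(L7)={L8}
  DF(L8)=∅

DF(L4) = ["L7", "L8"]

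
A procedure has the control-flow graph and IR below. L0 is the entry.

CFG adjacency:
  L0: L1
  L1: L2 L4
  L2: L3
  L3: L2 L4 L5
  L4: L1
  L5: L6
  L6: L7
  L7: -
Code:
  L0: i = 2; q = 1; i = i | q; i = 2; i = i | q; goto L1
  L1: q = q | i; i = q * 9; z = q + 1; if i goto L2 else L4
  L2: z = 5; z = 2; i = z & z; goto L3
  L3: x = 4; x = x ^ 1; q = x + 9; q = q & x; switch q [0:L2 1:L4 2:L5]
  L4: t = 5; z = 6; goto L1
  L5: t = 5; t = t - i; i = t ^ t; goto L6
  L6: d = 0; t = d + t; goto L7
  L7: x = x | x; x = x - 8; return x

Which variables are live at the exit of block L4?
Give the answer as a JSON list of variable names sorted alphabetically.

Answer: ["i", "q"]

Working:
Block summaries:
  L0: def={i,q} ue=∅
  L1: def={i,q,z} ue={i,q}
  L2: def={i,z} ue=∅
  L3: def={q,x} ue=∅
  L4: def={t,z} ue=∅
  L5: def={i,t} ue={i}
  L6: def={d,t} ue={t}
  L7: def={x} ue={x}

Live sets:
  L0: in=∅ out={i,q}
  L1: in={i,q} out={i,q}
  L2: in=∅ out={i}
  L3: in={i} out={i,q,x}
  L4: in={i,q} out={i,q}
  L5: in={i,x} out={t,x}
  L6: in={t,x} out={x}
  L7: in={x} out=∅

live-out(L4) = ["i", "q"]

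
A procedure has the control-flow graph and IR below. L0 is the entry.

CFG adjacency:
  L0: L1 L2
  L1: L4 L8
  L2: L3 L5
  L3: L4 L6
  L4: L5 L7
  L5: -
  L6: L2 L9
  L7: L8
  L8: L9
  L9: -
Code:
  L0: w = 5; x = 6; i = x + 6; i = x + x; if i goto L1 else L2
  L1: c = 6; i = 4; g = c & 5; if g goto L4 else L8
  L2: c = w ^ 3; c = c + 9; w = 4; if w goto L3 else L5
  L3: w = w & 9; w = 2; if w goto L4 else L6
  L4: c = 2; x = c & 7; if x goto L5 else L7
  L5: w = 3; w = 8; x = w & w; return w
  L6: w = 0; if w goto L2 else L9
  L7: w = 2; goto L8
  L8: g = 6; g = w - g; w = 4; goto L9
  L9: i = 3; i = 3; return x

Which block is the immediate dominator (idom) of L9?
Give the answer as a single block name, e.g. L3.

idom tree: L1←L0 L2←L0 L3←L2 L4←L0 L5←L0 L6←L3 L7←L4 L8←L0 L9←L0
Dom∩ at merges:
  L2: preds {L0,L6}: {L0} ∩ {L0,L2,L3,L6} = {L0}; idom=L0
  L4: preds {L1,L3}: {L0,L1} ∩ {L0,L2,L3} = {L0}; idom=L0
  L5: preds {L2,L4}: {L0,L2} ∩ {L0,L4} = {L0}; idom=L0
  L8: preds {L1,L7}: {L0,L1} ∩ {L0,L4,L7} = {L0}; idom=L0
  L9: preds {L6,L8}: {L0,L2,L3,L6} ∩ {L0,L8} = {L0}; idom=L0

idom(L9) = L0

Answer: L0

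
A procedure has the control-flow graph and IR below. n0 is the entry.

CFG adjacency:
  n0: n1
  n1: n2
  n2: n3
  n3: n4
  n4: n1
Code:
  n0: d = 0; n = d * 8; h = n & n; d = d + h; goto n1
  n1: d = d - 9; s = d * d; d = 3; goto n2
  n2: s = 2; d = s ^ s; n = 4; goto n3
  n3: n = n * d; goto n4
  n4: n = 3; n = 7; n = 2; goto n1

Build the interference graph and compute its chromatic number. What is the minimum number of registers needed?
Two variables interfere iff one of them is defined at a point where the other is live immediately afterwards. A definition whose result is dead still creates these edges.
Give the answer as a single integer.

Answer: 2

Derivation:
Block summaries:
  n0: def={d,h,n} ue=∅
  n1: def={d,s} ue={d}
  n2: def={d,n,s} ue=∅
  n3: def={n} ue={d,n}
  n4: def={n} ue=∅

Live sets:
  n0: in=∅ out={d}
  n1: in={d} out=∅
  n2: in=∅ out={d,n}
  n3: in={d,n} out={d}
  n4: in={d} out={d}

Interference:
  d: {h,n}
  h: {d}
  n: {d}
  s: ∅

Chromatic number:
  clique {d,h} ⇒ need ≥ 2
  2-colouring: c0={d,s}  c1={h,n}
  χ = 2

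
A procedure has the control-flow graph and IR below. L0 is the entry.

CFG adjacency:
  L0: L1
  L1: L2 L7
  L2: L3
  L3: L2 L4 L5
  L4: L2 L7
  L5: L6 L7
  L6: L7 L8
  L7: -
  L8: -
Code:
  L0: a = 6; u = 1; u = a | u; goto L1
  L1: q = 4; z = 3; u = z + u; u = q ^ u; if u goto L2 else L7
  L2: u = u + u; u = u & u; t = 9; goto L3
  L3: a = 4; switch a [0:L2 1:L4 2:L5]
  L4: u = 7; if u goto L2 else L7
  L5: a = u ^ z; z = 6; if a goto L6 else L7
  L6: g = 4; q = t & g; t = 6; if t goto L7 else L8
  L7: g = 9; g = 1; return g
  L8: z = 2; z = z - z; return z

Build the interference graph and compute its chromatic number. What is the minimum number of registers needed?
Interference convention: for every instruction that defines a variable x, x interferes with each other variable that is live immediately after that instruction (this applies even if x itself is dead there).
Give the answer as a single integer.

Answer: 4

Working:
def/use:
  L0 def {a,u} use ∅
  L1 def {q,u,z} use {u}
  L2 def {t,u} use {u}
  L3 def {a} use ∅
  L4 def {u} use ∅
  L5 def {a,z} use {u,z}
  L6 def {g,q,t} use {t}
  L7 def {g} use ∅
  L8 def {z} use ∅

Liveness:
  live L0: ∅→{u}
  live L1: {u}→{u,z}
  live L2: {u,z}→{t,u,z}
  live L3: {t,u,z}→{t,u,z}
  live L4: {z}→{u,z}
  live L5: {t,u,z}→{t}
  live L6: {t}→∅
  live L7: ∅→∅
  live L8: ∅→∅

Interference:
  a: {t,u,z}
  g: {t}
  q: {u,z}
  t: {a,g,u,z}
  u: {a,q,t,z}
  z: {a,q,t,u}

Registers:
  {a,t,u,z} pairwise interfere (4-clique) ⇒ χ ≥ 4
  4-colouring: R0={q,t}  R1={g,u}  R2={z}  R3={a}
  χ = 4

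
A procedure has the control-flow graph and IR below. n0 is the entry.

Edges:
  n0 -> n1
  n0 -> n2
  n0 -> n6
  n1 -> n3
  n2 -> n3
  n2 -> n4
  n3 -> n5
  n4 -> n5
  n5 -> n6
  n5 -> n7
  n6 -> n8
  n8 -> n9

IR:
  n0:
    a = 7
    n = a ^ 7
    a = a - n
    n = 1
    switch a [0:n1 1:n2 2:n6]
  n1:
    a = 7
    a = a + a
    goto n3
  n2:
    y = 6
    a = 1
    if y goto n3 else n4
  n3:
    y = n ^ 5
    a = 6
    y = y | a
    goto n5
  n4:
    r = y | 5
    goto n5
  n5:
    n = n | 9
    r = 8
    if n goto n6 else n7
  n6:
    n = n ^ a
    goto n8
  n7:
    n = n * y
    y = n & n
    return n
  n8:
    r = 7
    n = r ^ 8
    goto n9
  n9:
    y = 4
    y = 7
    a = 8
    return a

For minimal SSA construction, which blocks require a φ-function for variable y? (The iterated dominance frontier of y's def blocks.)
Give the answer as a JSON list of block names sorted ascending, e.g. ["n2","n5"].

Answer: ["n3", "n5", "n6"]

Working:
idom tree: n1←n0 n2←n0 n3←n0 n4←n2 n5←n0 n6←n0 n7←n5 n8←n6 n9←n8
Join-block Dom:
  n3: preds {n1,n2}: {n0,n1} ∩ {n0,n2} = {n0}; idom=n0
  n5: preds {n3,n4}: {n0,n3} ∩ {n0,n2,n4} = {n0}; idom=n0
  n6: preds {n0,n5}: {n0} ∩ {n0,n5} = {n0}; idom=n0

Frontier:
  n3←n1: walk n1 to n0
  n3←n2: walk n2 to n0
  n5←n3: walk n3 to n0
  n5←n4: walk n4→n2 to n0
  n6←n0: walk · to n0
  n6←n5: walk n5 to n0
  n0: DF=∅
  n1: DF={n3}
  n2: DF={n3,n5}
  n3: DF={n5}
  n4: DF={n5}
  n5: DF={n6}
  n6: DF=∅
  n7: DF=∅
  n8: DF=∅
  n9: DF=∅

φ for y: defs {n2,n3,n7,n9}
  DF⁺ = {n3,n5,n6}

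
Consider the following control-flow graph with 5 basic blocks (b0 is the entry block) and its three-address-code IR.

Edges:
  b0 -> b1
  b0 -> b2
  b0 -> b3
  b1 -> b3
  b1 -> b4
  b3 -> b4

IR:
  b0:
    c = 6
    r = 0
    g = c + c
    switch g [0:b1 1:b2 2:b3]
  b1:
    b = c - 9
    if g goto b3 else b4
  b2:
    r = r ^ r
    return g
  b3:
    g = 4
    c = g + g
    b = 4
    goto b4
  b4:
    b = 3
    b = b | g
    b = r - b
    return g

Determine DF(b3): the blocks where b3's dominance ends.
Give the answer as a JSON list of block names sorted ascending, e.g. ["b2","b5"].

idom tree: b1←b0 b2←b0 b3←b0 b4←b0
Dom∩ at merges:
  b3: preds {b0,b1}: {b0} ∩ {b0,b1} = {b0}; idom=b0
  b4: preds {b1,b3}: {b0,b1} ∩ {b0,b3} = {b0}; idom=b0

DF derivation:
  join b3 pred b0: · stop@b0
  join b3 pred b1: b1 stop@b0
  join b4 pred b1: b1 stop@b0
  join b4 pred b3: b3 stop@b0
  b0 → ∅
  b1 → {b3,b4}
  b2 → ∅
  b3 → {b4}
  b4 → ∅

DF(b3) = ["b4"]

Answer: ["b4"]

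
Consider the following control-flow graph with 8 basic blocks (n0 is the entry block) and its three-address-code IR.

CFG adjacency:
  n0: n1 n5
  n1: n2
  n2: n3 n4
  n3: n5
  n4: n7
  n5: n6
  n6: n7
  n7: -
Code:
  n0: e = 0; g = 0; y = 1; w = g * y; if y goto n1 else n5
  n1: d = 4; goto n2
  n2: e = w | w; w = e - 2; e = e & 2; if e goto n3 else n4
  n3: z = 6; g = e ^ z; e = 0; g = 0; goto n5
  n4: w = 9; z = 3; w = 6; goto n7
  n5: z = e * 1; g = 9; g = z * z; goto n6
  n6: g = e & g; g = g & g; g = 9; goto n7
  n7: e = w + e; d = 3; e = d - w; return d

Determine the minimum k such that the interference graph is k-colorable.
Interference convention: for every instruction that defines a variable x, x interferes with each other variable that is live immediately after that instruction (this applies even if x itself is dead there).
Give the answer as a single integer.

Answer: 4

Working:
def/use:
  n0 def {e,g,w,y} use ∅
  n1 def {d} use ∅
  n2 def {e,w} use {w}
  n3 def {e,g,z} use {e}
  n4 def {w,z} use ∅
  n5 def {g,z} use {e}
  n6 def {g} use {e,g}
  n7 def {d,e} use {e,w}

Backward fixpoint:
  live n0: ∅→{e,w}
  live n1: {w}→{w}
  live n2: {w}→{e,w}
  live n3: {e,w}→{e,w}
  live n4: {e}→{e,w}
  live n5: {e,w}→{e,g,w}
  live n6: {e,g,w}→{e,w}
  live n7: {e,w}→∅

Interference:
  d: {e,w}
  e: {d,g,w,y,z}
  g: {e,w,y,z}
  w: {d,e,g,y,z}
  y: {e,g,w}
  z: {e,g,w}

Registers:
  clique {e,g,w,y} ⇒ need ≥ 4
  4-colouring: c0={e}  c1={w}  c2={d,g}  c3={y,z}
  χ = 4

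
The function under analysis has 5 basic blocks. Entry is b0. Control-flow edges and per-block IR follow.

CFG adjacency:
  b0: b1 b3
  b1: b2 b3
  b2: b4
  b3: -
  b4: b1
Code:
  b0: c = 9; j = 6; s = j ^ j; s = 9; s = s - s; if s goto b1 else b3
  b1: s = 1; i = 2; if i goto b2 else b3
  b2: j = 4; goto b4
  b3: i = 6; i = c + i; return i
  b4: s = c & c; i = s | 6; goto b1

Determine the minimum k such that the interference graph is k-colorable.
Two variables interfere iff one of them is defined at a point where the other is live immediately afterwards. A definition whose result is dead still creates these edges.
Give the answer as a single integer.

Answer: 2

Analysis:
Per-block:
  b0 def {c,j,s} use ∅
  b1 def {i,s} use ∅
  b2 def {j} use ∅
  b3 def {i} use {c}
  b4 def {i,s} use {c}

Backward fixpoint:
  b0 li=∅ lo={c}
  b1 li={c} lo={c}
  b2 li={c} lo={c}
  b3 li={c} lo=∅
  b4 li={c} lo={c}

Interference:
  c↔{i,j,s}
  i↔{c}
  j↔{c}
  s↔{c}

Colouring:
  lower bound: {c,i} mutually conflict ⇒ χ ≥ 2
  assign c→r0 i→r1 j→r1 s→r1 — no edge inside a register ⇒ χ ≤ 2
  χ = 2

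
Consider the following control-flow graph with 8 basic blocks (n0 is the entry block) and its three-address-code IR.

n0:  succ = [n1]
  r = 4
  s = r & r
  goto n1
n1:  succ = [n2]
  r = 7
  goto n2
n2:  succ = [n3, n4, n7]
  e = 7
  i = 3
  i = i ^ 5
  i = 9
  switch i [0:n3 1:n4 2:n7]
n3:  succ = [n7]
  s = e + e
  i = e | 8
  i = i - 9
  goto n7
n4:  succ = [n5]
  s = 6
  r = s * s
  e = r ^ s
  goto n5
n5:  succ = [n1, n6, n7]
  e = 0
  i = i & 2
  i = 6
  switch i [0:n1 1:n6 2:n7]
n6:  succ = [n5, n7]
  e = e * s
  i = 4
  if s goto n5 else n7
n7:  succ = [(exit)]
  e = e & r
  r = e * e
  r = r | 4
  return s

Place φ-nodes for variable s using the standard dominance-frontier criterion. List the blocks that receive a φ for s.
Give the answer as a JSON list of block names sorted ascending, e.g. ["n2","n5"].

Answer: ["n1", "n7"]

Derivation:
idom tree: n1←n0 n2←n1 n3←n2 n4←n2 n5←n4 n6←n5 n7←n2
Dom∩ at merges:
  n1: preds {n0,n5}: {n0} ∩ {n0,n1,n2,n4,n5} = {n0}; idom=n0
  n5: preds {n4,n6}: {n0,n1,n2,n4} ∩ {n0,n1,n2,n4,n5,n6} = {n0,n1,n2,n4}; idom=n4
  n7: preds {n2,n3,n5,n6}: {n0,n1,n2} ∩ {n0,n1,n2,n3} ∩ {n0,n1,n2,n4,n5} ∩ {n0,n1,n2,n4,n5,n6} = {n0,n1,n2}; idom=n2

DF walk-up:
  n1←n0: walk · to n0
  n1←n5: walk n5→n4→n2→n1 to n0
  n5←n4: walk · to n4
  n5←n6: walk n6→n5 to n4
  n7←n2: walk · to n2
  n7←n3: walk n3 to n2
  n7←n5: walk n5→n4 to n2
  n7←n6: walk n6→n5→n4 to n2
  DF(n0)=∅
  DF(n1)={n1}
  DF(n2)={n1}
  DF(n3)={n7}
  DF(n4)={n1,n7}
  DF(n5)={n1,n5,n7}
  DF(n6)={n5,n7}
  DF(n7)=∅

φ for s: defs {n0,n3,n4}
  DF⁺ = {n1,n7}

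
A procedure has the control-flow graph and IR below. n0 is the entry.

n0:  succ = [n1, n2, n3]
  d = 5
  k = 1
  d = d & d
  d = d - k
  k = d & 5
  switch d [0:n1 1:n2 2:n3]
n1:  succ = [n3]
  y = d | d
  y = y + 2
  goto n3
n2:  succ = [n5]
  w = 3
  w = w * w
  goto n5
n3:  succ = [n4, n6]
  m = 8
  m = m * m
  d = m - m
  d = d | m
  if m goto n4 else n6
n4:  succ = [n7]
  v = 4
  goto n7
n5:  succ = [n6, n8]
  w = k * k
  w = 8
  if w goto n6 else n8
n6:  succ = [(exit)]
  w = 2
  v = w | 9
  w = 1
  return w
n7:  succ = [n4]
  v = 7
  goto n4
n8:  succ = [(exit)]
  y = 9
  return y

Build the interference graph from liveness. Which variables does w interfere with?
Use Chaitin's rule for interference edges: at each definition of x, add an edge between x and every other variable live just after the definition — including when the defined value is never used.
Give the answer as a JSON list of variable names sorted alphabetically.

Per-block:
  n0 def {d,k} use ∅
  n1 def {y} use {d}
  n2 def {w} use ∅
  n3 def {d,m} use ∅
  n4 def {v} use ∅
  n5 def {w} use {k}
  n6 def {v,w} use ∅
  n7 def {v} use ∅
  n8 def {y} use ∅

Liveness:
  n0: in=∅ out={d,k}
  n1: in={d} out=∅
  n2: in={k} out={k}
  n3: in=∅ out=∅
  n4: in=∅ out=∅
  n5: in={k} out=∅
  n6: in=∅ out=∅
  n7: in=∅ out=∅
  n8: in=∅ out=∅

Interfere edges:
  d↔{k,m}
  k↔{d,w}
  m↔{d}
  v↔∅
  w↔{k}
  y↔∅

N(w) = ["k"]

Answer: ["k"]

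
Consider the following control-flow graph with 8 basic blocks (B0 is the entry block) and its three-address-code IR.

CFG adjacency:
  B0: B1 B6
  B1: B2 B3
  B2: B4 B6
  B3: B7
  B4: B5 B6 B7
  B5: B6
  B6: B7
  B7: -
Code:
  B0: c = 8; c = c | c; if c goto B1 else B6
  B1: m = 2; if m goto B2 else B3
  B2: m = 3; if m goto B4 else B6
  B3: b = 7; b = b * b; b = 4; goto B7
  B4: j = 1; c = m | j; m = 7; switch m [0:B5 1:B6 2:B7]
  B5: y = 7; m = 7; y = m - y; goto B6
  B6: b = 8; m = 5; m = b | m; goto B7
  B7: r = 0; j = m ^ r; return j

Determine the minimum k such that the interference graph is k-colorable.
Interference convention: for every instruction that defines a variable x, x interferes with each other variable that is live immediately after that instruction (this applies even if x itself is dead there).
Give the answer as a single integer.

Answer: 2

Derivation:
Block summaries:
  B0 def {c} use ∅
  B1 def {m} use ∅
  B2 def {m} use ∅
  B3 def {b} use ∅
  B4 def {c,j,m} use {m}
  B5 def {m,y} use ∅
  B6 def {b,m} use ∅
  B7 def {j,r} use {m}

Liveness:
  B0: in=∅ out=∅
  B1: in=∅ out={m}
  B2: in=∅ out={m}
  B3: in={m} out={m}
  B4: in={m} out={m}
  B5: in=∅ out=∅
  B6: in=∅ out={m}
  B7: in={m} out=∅

Interfere edges:
  b↔{m}
  c↔∅
  j↔{m}
  m↔{b,j,r,y}
  r↔{m}
  y↔{m}

Chromatic number:
  lower bound: {b,m} mutually conflict ⇒ χ ≥ 2
  assign b→R1 c→R0 j→R1 m→R0 r→R1 y→R1 — no edge inside a register ⇒ χ ≤ 2
  χ = 2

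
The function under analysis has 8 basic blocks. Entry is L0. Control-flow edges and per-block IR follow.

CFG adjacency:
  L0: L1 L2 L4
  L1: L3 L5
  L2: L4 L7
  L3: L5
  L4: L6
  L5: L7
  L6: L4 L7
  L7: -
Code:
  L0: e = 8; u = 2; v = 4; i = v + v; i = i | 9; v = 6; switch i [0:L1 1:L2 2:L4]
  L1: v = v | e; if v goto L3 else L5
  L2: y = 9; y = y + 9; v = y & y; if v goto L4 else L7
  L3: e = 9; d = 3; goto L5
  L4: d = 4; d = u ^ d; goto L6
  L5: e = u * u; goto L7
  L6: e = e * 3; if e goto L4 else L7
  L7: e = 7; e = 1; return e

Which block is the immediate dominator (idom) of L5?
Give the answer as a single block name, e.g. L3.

idom tree: L1←L0 L2←L0 L3←L1 L4←L0 L5←L1 L6←L4 L7←L0
Join-block Dom:
  L4: preds {L0,L2,L6}: {L0} ∩ {L0,L2} ∩ {L0,L4,L6} = {L0}; idom=L0
  L5: preds {L1,L3}: {L0,L1} ∩ {L0,L1,L3} = {L0,L1}; idom=L1
  L7: preds {L2,L5,L6}: {L0,L2} ∩ {L0,L1,L5} ∩ {L0,L4,L6} = {L0}; idom=L0

idom(L5) = L1

Answer: L1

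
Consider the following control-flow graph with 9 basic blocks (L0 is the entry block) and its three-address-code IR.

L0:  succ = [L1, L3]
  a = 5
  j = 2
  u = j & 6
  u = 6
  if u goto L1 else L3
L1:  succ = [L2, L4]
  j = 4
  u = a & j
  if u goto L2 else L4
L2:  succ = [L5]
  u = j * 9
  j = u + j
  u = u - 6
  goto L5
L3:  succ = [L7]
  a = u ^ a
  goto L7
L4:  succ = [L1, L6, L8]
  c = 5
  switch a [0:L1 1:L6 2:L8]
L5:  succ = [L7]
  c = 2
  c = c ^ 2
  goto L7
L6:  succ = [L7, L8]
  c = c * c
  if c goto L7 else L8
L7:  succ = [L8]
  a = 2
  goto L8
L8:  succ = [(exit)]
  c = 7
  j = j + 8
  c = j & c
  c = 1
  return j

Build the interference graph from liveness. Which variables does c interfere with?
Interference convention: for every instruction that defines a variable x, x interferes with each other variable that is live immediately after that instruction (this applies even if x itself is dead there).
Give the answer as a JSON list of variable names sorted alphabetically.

Answer: ["a", "j"]

Working:
Block summaries:
  L0: {a,j,u} / ∅
  L1: {j,u} / {a}
  L2: {j,u} / {j}
  L3: {a} / {a,u}
  L4: {c} / {a}
  L5: {c} / ∅
  L6: {c} / {c}
  L7: {a} / ∅
  L8: {c,j} / {j}

Backward fixpoint:
  L0: in=∅ out={a,j,u}
  L1: in={a} out={a,j}
  L2: in={j} out={j}
  L3: in={a,j,u} out={j}
  L4: in={a,j} out={a,c,j}
  L5: in={j} out={j}
  L6: in={c,j} out={j}
  L7: in={j} out={j}
  L8: in={j} out=∅

Interference:
  a — {c,j,u}
  c — {a,j}
  j — {a,c,u}
  u — {a,j}

N(c) = ["a", "j"]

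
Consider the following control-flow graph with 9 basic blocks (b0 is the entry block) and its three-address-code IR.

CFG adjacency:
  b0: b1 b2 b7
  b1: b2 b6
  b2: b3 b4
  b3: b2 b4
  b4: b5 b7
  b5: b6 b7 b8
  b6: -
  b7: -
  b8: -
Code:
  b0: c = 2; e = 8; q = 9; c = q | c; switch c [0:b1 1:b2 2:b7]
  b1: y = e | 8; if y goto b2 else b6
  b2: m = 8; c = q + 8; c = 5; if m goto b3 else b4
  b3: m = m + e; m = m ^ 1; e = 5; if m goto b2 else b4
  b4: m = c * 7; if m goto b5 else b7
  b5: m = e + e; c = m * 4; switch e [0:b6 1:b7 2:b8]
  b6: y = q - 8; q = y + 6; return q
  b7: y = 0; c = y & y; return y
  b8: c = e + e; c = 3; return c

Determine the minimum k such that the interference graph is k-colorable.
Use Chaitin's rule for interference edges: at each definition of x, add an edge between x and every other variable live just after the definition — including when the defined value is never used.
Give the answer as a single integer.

Answer: 4

Working:
Block summaries:
  b0: {c,e,q} / ∅
  b1: {y} / {e}
  b2: {c,m} / {q}
  b3: {e,m} / {e,m}
  b4: {m} / {c}
  b5: {c,m} / {e}
  b6: {q,y} / {q}
  b7: {c,y} / ∅
  b8: {c} / {e}

Liveness:
  live b0: ∅→{e,q}
  live b1: {e,q}→{e,q}
  live b2: {e,q}→{c,e,m,q}
  live b3: {c,e,m,q}→{c,e,q}
  live b4: {c,e,q}→{e,q}
  live b5: {e,q}→{e,q}
  live b6: {q}→∅
  live b7: ∅→∅
  live b8: {e}→∅

Interference:
  c — {e,m,q,y}
  e — {c,m,q,y}
  m — {c,e,q}
  q — {c,e,m,y}
  y — {c,e,q}

Chromatic number:
  {c,e,m,q} pairwise interfere (4-clique) ⇒ χ ≥ 4
  4-colouring: c0={c}  c1={e}  c2={q}  c3={m,y}
  χ = 4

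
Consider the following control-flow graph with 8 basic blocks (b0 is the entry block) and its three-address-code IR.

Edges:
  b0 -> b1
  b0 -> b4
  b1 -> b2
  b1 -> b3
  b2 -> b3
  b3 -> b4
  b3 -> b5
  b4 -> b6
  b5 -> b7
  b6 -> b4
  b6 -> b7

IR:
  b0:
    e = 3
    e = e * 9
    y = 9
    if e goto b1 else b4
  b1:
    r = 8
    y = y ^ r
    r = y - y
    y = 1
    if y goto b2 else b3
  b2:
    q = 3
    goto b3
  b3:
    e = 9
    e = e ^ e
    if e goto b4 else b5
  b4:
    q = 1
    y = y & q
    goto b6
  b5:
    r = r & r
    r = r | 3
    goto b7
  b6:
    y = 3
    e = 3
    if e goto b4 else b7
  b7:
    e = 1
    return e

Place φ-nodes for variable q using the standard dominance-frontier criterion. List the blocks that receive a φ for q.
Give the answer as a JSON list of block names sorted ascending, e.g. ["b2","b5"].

Answer: ["b3", "b4", "b7"]

Working:
idom tree: b1←b0 b2←b1 b3←b1 b4←b0 b5←b3 b6←b4 b7←b0
Dom∩ at merges:
  b3: preds {b1,b2}: {b0,b1} ∩ {b0,b1,b2} = {b0,b1}; idom=b1
  b4: preds {b0,b3,b6}: {b0} ∩ {b0,b1,b3} ∩ {b0,b4,b6} = {b0}; idom=b0
  b7: preds {b5,b6}: {b0,b1,b3,b5} ∩ {b0,b4,b6} = {b0}; idom=b0

Frontier:
  b3←b1: walk · to b1
  b3←b2: walk b2 to b1
  b4←b0: walk · to b0
  b4←b3: walk b3→b1 to b0
  b4←b6: walk b6→b4 to b0
  b7←b5: walk b5→b3→b1 to b0
  b7←b6: walk b6→b4 to b0
  DF(b0)=∅
  DF(b1)={b4,b7}
  DF(b2)={b3}
  DF(b3)={b4,b7}
  DF(b4)={b4,b7}
  DF(b5)={b7}
  DF(b6)={b4,b7}
  DF(b7)=∅

φ for q: defs {b2,b4}
  DF⁺ = {b3,b4,b7}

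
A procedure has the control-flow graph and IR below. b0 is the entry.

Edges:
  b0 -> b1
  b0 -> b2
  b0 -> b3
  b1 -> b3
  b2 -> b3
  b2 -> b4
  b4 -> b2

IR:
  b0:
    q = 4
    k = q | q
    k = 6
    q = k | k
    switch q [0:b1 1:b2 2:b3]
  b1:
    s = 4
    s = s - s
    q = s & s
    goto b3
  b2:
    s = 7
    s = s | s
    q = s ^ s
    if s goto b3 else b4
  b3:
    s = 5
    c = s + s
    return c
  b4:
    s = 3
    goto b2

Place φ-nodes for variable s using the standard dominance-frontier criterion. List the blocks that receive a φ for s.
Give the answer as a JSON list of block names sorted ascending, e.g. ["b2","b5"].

idom tree: b1←b0 b2←b0 b3←b0 b4←b2
Dom∩ at merges:
  b2: preds {b0,b4}: {b0} ∩ {b0,b2,b4} = {b0}; idom=b0
  b3: preds {b0,b1,b2}: {b0} ∩ {b0,b1} ∩ {b0,b2} = {b0}; idom=b0

Frontier:
  b2←b0: walk · to b0
  b2←b4: walk b4→b2 to b0
  b3←b0: walk · to b0
  b3←b1: walk b1 to b0
  b3←b2: walk b2 to b0
  b0: DF=∅
  b1: DF={b3}
  b2: DF={b2,b3}
  b3: DF=∅
  b4: DF={b2}

φ for s: defs {b1,b2,b3,b4}
  DF⁺ = {b2,b3}

Answer: ["b2", "b3"]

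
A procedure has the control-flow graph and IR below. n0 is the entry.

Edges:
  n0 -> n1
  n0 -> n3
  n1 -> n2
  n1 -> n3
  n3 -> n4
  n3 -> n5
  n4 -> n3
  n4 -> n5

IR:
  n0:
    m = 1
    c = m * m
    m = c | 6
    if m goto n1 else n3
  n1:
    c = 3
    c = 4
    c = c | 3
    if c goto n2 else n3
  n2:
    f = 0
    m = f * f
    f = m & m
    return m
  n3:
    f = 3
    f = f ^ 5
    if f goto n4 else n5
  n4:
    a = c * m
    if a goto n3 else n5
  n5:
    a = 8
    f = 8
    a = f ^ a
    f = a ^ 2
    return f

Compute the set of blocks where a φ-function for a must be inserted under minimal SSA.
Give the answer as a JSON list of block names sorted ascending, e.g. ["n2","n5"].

Answer: ["n3", "n5"]

Derivation:
idom tree: n1←n0 n2←n1 n3←n0 n4←n3 n5←n3
Dom∩ at merges:
  n3: preds {n0,n1,n4}: {n0} ∩ {n0,n1} ∩ {n0,n3,n4} = {n0}; idom=n0
  n5: preds {n3,n4}: {n0,n3} ∩ {n0,n3,n4} = {n0,n3}; idom=n3

Frontier:
  n3←n0: walk · to n0
  n3←n1: walk n1 to n0
  n3←n4: walk n4→n3 to n0
  n5←n3: walk · to n3
  n5←n4: walk n4 to n3
  n0: DF=∅
  n1: DF={n3}
  n2: DF=∅
  n3: DF={n3}
  n4: DF={n3,n5}
  n5: DF=∅

φ for a: defs {n4,n5}
  DF⁺ = {n3,n5}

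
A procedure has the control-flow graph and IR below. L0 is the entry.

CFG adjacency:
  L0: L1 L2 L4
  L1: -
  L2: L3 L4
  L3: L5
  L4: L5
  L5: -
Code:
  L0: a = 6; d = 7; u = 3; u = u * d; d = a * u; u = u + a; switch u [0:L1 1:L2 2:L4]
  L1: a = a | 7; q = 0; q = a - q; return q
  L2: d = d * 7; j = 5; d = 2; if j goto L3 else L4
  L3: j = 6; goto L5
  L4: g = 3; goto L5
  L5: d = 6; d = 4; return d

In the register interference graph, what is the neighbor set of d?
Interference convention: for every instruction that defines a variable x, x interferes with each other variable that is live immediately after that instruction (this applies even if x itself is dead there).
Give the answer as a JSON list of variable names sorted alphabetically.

Answer: ["a", "j", "u"]

Derivation:
def/use:
  L0 def {a,d,u} use ∅
  L1 def {a,q} use {a}
  L2 def {d,j} use {d}
  L3 def {j} use ∅
  L4 def {g} use ∅
  L5 def {d} use ∅

Backward fixpoint:
  live L0: ∅→{a,d}
  live L1: {a}→∅
  live L2: {d}→∅
  live L3: ∅→∅
  live L4: ∅→∅
  live L5: ∅→∅

Interfere edges:
  a — {d,q,u}
  d — {a,j,u}
  g — ∅
  j — {d}
  q — {a}
  u — {a,d}

N(d) = ["a", "j", "u"]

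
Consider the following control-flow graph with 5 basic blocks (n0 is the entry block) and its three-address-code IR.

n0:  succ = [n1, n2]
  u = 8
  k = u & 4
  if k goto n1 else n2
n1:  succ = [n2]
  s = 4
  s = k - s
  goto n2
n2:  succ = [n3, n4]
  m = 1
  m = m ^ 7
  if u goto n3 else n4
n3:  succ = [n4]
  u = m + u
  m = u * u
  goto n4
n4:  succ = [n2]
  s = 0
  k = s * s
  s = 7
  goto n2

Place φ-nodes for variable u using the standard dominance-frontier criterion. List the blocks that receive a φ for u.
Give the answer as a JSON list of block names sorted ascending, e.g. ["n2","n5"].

idom tree: n1←n0 n2←n0 n3←n2 n4←n2
Join-block Dom:
  n2: preds {n0,n1,n4}: {n0} ∩ {n0,n1} ∩ {n0,n2,n4} = {n0}; idom=n0
  n4: preds {n2,n3}: {n0,n2} ∩ {n0,n2,n3} = {n0,n2}; idom=n2

Frontier:
  n2←n0: walk · to n0
  n2←n1: walk n1 to n0
  n2←n4: walk n4→n2 to n0
  n4←n2: walk · to n2
  n4←n3: walk n3 to n2
  n0: DF=∅
  n1: DF={n2}
  n2: DF={n2}
  n3: DF={n4}
  n4: DF={n2}

φ for u: defs {n0,n3}
  DF⁺ = {n2,n4}

Answer: ["n2", "n4"]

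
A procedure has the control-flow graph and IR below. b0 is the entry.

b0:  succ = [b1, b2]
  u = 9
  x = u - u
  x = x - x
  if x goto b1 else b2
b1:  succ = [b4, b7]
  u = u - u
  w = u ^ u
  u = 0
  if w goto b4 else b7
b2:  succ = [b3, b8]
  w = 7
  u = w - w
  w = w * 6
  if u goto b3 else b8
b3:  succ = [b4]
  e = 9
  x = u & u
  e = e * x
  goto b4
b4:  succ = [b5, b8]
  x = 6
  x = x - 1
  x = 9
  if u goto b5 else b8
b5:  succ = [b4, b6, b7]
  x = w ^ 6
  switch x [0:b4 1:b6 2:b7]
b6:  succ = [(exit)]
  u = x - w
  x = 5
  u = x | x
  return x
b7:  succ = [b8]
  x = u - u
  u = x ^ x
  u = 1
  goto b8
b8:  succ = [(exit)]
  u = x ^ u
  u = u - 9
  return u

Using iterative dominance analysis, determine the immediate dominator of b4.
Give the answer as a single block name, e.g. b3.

Answer: b0

Working:
idom tree: b1←b0 b2←b0 b3←b2 b4←b0 b5←b4 b6←b5 b7←b0 b8←b0
Dom∩ at merges:
  b4: preds {b1,b3,b5}: {b0,b1} ∩ {b0,b2,b3} ∩ {b0,b4,b5} = {b0}; idom=b0
  b7: preds {b1,b5}: {b0,b1} ∩ {b0,b4,b5} = {b0}; idom=b0
  b8: preds {b2,b4,b7}: {b0,b2} ∩ {b0,b4} ∩ {b0,b7} = {b0}; idom=b0

idom(b4) = b0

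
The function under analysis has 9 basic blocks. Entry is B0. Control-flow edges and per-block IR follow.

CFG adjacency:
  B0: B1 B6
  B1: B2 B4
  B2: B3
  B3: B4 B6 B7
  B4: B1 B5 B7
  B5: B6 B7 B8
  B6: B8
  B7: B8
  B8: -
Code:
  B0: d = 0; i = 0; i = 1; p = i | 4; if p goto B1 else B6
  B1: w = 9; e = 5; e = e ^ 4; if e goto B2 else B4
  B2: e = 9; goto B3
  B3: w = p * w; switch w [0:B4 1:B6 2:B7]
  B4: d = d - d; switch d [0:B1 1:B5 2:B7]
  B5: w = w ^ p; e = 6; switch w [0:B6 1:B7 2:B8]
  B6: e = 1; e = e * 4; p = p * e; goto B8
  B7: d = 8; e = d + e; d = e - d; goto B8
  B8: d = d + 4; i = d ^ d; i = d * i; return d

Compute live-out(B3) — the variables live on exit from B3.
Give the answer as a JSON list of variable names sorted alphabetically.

Block summaries:
  B0: {d,i,p} / ∅
  B1: {e,w} / ∅
  B2: {e} / ∅
  B3: {w} / {p,w}
  B4: {d} / {d}
  B5: {e,w} / {p,w}
  B6: {e,p} / {p}
  B7: {d,e} / {e}
  B8: {d,i} / {d}

Live sets:
  live B0: ∅→{d,p}
  live B1: {d,p}→{d,e,p,w}
  live B2: {d,p,w}→{d,e,p,w}
  live B3: {d,e,p,w}→{d,e,p,w}
  live B4: {d,e,p,w}→{d,e,p,w}
  live B5: {d,p,w}→{d,e,p}
  live B6: {d,p}→{d}
  live B7: {e}→{d}
  live B8: {d}→∅

live-out(B3) = ["d", "e", "p", "w"]

Answer: ["d", "e", "p", "w"]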